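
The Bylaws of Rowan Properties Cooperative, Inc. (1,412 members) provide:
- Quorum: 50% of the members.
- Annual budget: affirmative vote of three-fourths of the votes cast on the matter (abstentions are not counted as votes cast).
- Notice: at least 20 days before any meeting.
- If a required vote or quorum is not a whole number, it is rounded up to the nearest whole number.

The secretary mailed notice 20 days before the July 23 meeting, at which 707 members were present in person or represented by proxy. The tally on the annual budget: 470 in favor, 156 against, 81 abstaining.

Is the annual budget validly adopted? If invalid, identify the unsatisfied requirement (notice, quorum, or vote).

Notice: 20 days given; 20 required. Satisfied.
Quorum: 50% of 1,412 = 706; 707 present. Satisfied.
Vote: requires three-fourths of the votes cast (707 − 81 abstaining = 626); 3/4 of 626 = 469.50, rounded up to 470, so 470 needed; 470 in favor. Satisfied.

Valid — all requirements satisfied.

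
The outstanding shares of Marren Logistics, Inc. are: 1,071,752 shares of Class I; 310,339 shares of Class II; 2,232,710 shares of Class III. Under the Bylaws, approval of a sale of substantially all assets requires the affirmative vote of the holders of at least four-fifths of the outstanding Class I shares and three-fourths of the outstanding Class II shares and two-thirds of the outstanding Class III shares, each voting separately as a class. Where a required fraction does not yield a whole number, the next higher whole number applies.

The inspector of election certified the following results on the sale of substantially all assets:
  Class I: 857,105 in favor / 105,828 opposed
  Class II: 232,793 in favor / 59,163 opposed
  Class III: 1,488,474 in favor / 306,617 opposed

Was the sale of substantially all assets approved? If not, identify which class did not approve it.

Not approved — the Class I shares did not give the required vote.

Class I: 4/5 of 1071752 = 857401.60, rounded up to 857402; 857,402 required, 857,105 in favor — not approved.
Class II: 3/4 of 310339 = 232754.25, rounded up to 232755; 232,755 required, 232,793 in favor — approved.
Class III: 2/3 of 2232710 = 1488473.33, rounded up to 1488474; 1,488,474 required, 1,488,474 in favor — approved.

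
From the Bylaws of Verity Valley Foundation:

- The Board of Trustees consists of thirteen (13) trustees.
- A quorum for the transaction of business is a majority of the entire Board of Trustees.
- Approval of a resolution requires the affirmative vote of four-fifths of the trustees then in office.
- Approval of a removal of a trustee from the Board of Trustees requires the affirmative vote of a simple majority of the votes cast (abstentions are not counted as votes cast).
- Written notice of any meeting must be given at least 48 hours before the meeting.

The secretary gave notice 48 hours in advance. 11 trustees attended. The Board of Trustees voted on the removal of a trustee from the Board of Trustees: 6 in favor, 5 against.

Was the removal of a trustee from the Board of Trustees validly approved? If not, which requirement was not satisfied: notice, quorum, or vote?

Notice: 48 hours given; 48 required (48 ≥ 48). Satisfied.
Quorum: 11 present; quorum is 7. Satisfied.
Vote: the removal of a trustee from the Board of Trustees requires a majority of the votes cast (11). A majority of 11 is 6, so 6 affirmative votes are needed; 6 voted in favor. Satisfied.

Valid — all requirements satisfied.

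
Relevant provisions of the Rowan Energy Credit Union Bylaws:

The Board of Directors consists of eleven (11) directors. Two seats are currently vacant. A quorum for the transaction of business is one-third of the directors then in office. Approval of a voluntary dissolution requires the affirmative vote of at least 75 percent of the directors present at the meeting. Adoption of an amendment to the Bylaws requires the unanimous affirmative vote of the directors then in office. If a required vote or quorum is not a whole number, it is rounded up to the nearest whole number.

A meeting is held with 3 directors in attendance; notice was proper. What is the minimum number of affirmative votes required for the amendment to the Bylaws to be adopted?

The amendment to the Bylaws requires the unanimous vote of the directors then in office (9).
Unanimous means all 9.
(Only 3 can vote, so the amendment to the Bylaws cannot pass at this meeting, but the required vote is still 9.)

9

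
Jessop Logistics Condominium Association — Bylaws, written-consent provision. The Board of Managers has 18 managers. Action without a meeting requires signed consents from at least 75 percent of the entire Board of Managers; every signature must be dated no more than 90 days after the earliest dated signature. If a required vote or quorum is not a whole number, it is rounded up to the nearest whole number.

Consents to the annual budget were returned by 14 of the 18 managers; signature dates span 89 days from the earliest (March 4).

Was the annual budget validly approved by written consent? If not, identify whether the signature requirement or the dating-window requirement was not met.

Effective — both the signature and dating-window requirements are satisfied.

Signatures required: at least 75 percent of 18 — 3/4 of 18 = 13.50, rounded up to 14, so 14 needed; 14 signed. Sufficient.
Dating window: the latest signature is 89 days after the earliest; the limit is 90 days. Within the window.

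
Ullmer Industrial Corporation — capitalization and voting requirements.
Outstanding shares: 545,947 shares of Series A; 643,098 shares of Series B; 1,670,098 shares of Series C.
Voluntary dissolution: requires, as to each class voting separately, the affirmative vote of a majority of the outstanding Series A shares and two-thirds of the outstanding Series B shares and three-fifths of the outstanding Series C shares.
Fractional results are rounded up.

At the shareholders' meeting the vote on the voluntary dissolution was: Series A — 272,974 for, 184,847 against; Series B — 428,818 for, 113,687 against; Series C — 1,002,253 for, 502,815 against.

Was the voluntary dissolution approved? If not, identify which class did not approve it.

Approved — every class gave the required vote.

Series A: a majority of 545947 is 272974; 272,974 required, 272,974 in favor — approved.
Series B: 2/3 of 643098 = 428732; 428,732 required, 428,818 in favor — approved.
Series C: 3/5 of 1670098 = 1002058.80, rounded up to 1002059; 1,002,059 required, 1,002,253 in favor — approved.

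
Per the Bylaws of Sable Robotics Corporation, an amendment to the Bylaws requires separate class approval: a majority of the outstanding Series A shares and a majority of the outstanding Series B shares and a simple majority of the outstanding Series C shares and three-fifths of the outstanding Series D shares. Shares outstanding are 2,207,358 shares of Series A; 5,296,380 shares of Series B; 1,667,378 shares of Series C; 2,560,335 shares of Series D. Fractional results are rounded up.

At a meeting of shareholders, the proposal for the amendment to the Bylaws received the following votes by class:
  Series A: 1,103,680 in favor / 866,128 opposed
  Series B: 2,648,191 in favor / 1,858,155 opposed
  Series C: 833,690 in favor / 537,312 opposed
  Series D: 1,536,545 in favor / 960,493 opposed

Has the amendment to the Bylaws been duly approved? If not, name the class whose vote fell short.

Approved — every class gave the required vote.

Series A: a majority of 2207358 is 1103680; 1,103,680 required, 1,103,680 in favor — approved.
Series B: a majority of 5296380 is 2648191; 2,648,191 required, 2,648,191 in favor — approved.
Series C: a majority of 1667378 is 833690; 833,690 required, 833,690 in favor — approved.
Series D: 3/5 of 2560335 = 1536201; 1,536,201 required, 1,536,545 in favor — approved.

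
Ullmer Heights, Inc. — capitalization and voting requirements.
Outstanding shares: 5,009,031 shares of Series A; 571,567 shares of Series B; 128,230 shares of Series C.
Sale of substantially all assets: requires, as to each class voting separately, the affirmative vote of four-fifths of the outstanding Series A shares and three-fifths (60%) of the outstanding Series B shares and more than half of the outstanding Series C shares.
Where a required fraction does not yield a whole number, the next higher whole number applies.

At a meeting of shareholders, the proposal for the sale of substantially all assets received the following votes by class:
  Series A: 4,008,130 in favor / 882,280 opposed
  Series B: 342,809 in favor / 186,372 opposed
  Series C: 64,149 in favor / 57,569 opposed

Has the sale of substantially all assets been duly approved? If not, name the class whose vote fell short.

Not approved — the Series B shares did not give the required vote.

Series A: 4/5 of 5009031 = 4007224.80, rounded up to 4007225; 4,007,225 required, 4,008,130 in favor — approved.
Series B: 3/5 of 571567 = 342940.20, rounded up to 342941; 342,941 required, 342,809 in favor — not approved.
Series C: a majority of 128230 is 64116; 64,116 required, 64,149 in favor — approved.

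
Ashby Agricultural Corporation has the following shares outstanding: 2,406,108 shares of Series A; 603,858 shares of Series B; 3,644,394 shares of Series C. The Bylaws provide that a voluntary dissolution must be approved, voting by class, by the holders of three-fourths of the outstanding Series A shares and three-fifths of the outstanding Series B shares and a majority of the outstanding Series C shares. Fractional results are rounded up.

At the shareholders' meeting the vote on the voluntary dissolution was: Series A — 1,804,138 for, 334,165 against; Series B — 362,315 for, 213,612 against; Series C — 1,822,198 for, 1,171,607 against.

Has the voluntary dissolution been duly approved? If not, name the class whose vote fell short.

Not approved — the Series A shares did not give the required vote.

Series A: 3/4 of 2406108 = 1804581; 1,804,581 required, 1,804,138 in favor — not approved.
Series B: 3/5 of 603858 = 362314.80, rounded up to 362315; 362,315 required, 362,315 in favor — approved.
Series C: a majority of 3644394 is 1822198; 1,822,198 required, 1,822,198 in favor — approved.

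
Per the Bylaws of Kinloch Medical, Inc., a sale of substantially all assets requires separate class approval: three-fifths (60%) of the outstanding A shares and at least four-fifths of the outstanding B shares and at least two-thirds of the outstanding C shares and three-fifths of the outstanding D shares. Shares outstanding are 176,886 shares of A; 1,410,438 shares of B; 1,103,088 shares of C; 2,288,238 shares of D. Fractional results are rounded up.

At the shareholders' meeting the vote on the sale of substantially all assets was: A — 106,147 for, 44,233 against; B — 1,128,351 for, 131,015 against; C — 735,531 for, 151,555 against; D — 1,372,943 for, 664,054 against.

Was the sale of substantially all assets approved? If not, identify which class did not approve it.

Approved — every class gave the required vote.

A: 3/5 of 176886 = 106131.60, rounded up to 106132; 106,132 required, 106,147 in favor — approved.
B: 4/5 of 1410438 = 1128350.40, rounded up to 1128351; 1,128,351 required, 1,128,351 in favor — approved.
C: 2/3 of 1103088 = 735392; 735,392 required, 735,531 in favor — approved.
D: 3/5 of 2288238 = 1372942.80, rounded up to 1372943; 1,372,943 required, 1,372,943 in favor — approved.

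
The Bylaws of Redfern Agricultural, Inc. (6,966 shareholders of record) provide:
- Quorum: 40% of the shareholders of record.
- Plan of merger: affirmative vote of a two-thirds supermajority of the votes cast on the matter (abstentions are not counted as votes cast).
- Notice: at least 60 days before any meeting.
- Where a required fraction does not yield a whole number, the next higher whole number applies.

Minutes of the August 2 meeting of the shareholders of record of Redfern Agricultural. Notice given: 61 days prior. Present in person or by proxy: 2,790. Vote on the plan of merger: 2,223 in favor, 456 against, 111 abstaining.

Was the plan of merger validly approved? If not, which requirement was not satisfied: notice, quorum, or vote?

Notice: 61 days given; 60 required. Satisfied.
Quorum: 40% of 6,966 = 2,786.40, rounded up to 2,787; 2,790 present. Satisfied.
Vote: requires two-thirds of the votes cast (2,790 − 111 abstaining = 2,679); 2/3 of 2679 = 1786, so 1,786 needed; 2,223 in favor. Satisfied.

Valid — all requirements satisfied.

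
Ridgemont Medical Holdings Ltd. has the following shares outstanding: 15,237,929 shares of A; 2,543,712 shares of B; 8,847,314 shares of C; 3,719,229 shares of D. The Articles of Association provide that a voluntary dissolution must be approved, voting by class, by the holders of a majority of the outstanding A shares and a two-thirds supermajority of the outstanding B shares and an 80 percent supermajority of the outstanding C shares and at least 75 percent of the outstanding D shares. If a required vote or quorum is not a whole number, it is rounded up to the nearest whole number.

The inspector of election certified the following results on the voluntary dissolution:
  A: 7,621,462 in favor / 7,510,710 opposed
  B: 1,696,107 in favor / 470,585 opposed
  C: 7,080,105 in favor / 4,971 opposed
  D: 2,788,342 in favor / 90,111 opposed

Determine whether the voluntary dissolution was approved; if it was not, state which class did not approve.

Not approved — the D shares did not give the required vote.

A: a majority of 15237929 is 7618965; 7,618,965 required, 7,621,462 in favor — approved.
B: 2/3 of 2543712 = 1695808; 1,695,808 required, 1,696,107 in favor — approved.
C: 4/5 of 8847314 = 7077851.20, rounded up to 7077852; 7,077,852 required, 7,080,105 in favor — approved.
D: 3/4 of 3719229 = 2789421.75, rounded up to 2789422; 2,789,422 required, 2,788,342 in favor — not approved.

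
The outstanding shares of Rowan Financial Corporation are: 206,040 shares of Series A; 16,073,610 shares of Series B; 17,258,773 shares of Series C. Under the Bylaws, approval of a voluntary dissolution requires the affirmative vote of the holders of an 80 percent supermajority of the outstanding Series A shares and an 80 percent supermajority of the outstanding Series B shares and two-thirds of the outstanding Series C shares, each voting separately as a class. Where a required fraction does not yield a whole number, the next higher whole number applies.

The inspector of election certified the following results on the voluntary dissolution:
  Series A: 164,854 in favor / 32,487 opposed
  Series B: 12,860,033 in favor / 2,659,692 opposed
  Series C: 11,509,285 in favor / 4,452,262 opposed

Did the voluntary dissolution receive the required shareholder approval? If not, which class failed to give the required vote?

Series A: 4/5 of 206040 = 164832; 164,832 required, 164,854 in favor — approved.
Series B: 4/5 of 16073610 = 12858888; 12,858,888 required, 12,860,033 in favor — approved.
Series C: 2/3 of 17258773 = 11505848.67, rounded up to 11505849; 11,505,849 required, 11,509,285 in favor — approved.

Approved — every class gave the required vote.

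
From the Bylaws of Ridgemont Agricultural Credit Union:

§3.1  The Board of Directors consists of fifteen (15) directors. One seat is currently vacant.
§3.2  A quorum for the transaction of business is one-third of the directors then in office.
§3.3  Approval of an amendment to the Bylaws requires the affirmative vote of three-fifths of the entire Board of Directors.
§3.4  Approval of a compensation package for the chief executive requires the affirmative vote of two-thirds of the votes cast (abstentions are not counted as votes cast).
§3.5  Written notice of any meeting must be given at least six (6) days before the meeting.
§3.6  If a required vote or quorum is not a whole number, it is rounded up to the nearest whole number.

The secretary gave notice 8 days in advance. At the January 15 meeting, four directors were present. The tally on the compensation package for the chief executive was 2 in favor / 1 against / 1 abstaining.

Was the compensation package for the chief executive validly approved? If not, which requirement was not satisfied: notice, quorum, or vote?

Invalid — quorum requirement not satisfied.

Notice: 8 days given; 6 required (8 ≥ 6). Satisfied.
Quorum: 4 present; quorum is 5. Not satisfied.
Vote: the compensation package for the chief executive requires two-thirds of the votes cast (4 present − 1 abstaining = 3). 2/3 of 3 = 2, so 2 affirmative votes are needed; 2 voted in favor. Satisfied. (Moot — without a quorum no business can be validly transacted.)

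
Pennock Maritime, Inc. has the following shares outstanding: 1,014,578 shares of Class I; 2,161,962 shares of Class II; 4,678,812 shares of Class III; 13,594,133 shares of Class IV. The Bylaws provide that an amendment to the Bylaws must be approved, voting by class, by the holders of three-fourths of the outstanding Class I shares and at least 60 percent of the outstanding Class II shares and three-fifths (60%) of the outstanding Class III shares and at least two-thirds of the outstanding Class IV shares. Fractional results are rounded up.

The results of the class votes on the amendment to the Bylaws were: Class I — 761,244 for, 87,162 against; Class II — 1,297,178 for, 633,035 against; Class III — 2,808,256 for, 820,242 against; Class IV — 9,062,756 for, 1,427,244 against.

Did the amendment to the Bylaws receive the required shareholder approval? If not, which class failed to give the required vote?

Approved — every class gave the required vote.

Class I: 3/4 of 1014578 = 760933.50, rounded up to 760934; 760,934 required, 761,244 in favor — approved.
Class II: 3/5 of 2161962 = 1297177.20, rounded up to 1297178; 1,297,178 required, 1,297,178 in favor — approved.
Class III: 3/5 of 4678812 = 2807287.20, rounded up to 2807288; 2,807,288 required, 2,808,256 in favor — approved.
Class IV: 2/3 of 13594133 = 9062755.33, rounded up to 9062756; 9,062,756 required, 9,062,756 in favor — approved.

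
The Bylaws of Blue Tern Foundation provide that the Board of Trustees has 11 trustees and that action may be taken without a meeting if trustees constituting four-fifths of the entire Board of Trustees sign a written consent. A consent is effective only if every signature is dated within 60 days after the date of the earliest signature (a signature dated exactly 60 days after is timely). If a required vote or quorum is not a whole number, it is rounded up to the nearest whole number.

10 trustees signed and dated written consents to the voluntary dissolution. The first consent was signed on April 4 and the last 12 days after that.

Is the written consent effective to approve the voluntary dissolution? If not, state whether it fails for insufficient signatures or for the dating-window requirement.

Signatures required: four-fifths of 11 — 4/5 of 11 = 8.80, rounded up to 9, so 9 needed; 10 signed. Sufficient.
Dating window: the latest signature is 12 days after the earliest; the limit is 60 days. Within the window.

Effective — both the signature and dating-window requirements are satisfied.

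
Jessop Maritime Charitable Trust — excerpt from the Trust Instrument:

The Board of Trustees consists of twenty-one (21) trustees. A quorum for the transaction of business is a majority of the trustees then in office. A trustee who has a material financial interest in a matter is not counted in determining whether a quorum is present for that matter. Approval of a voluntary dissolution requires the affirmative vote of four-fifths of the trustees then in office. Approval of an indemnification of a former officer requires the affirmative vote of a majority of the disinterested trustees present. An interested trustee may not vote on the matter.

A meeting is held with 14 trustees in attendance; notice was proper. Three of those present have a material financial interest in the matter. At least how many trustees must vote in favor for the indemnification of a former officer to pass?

The indemnification of a former officer requires a majority of the disinterested trustees present (14 − 3 = 11).
A majority of 11 is 6.

6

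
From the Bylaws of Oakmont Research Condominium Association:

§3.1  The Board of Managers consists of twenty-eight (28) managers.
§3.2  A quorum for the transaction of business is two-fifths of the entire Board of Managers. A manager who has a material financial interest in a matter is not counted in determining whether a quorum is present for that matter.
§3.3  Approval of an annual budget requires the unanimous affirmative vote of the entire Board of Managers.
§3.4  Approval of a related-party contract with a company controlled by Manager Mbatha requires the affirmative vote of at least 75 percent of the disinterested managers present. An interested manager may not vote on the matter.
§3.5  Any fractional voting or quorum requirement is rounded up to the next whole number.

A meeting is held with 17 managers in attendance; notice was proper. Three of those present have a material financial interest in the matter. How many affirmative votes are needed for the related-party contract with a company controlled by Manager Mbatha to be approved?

The related-party contract with a company controlled by Manager Mbatha requires three-fourths of the disinterested managers present (17 − 3 = 14).
3/4 of 14 = 10.50, rounded up to 11.

11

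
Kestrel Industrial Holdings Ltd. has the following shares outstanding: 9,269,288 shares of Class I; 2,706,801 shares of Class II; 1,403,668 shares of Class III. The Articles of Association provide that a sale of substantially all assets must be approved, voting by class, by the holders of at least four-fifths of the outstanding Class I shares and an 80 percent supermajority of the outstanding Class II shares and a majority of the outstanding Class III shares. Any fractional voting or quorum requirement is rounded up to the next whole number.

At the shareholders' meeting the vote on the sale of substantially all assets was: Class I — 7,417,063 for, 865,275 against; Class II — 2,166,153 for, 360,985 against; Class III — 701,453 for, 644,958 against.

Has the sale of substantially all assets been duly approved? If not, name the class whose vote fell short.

Not approved — the Class III shares did not give the required vote.

Class I: 4/5 of 9269288 = 7415430.40, rounded up to 7415431; 7,415,431 required, 7,417,063 in favor — approved.
Class II: 4/5 of 2706801 = 2165440.80, rounded up to 2165441; 2,165,441 required, 2,166,153 in favor — approved.
Class III: a majority of 1403668 is 701835; 701,835 required, 701,453 in favor — not approved.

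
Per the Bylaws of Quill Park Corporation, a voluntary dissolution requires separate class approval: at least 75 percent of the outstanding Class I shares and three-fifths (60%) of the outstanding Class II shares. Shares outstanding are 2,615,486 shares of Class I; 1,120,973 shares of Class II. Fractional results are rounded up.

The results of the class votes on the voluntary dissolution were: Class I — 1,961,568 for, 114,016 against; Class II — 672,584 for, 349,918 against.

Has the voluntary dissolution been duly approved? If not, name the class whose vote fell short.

Not approved — the Class I shares did not give the required vote.

Class I: 3/4 of 2615486 = 1961614.50, rounded up to 1961615; 1,961,615 required, 1,961,568 in favor — not approved.
Class II: 3/5 of 1120973 = 672583.80, rounded up to 672584; 672,584 required, 672,584 in favor — approved.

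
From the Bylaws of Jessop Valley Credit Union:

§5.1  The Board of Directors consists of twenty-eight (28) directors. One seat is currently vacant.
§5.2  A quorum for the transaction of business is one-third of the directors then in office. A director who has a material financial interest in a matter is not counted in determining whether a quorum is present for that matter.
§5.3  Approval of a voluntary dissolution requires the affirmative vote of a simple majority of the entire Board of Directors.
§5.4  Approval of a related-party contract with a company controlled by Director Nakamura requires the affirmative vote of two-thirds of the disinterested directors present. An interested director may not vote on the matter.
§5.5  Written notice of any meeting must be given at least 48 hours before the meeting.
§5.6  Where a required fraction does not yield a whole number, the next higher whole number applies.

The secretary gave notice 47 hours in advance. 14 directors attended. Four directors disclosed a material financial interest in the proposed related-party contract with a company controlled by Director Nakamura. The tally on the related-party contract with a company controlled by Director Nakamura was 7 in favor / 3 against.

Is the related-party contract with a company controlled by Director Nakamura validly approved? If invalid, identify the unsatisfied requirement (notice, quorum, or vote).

Invalid — notice requirement not satisfied.

Notice: 47 hours given; 48 required (47 < 48). Not satisfied.
Quorum: 14 present, but the 4 interested directors do not count, leaving 10. Quorum is 9. Satisfied.
Vote: the related-party contract with a company controlled by Director Nakamura requires two-thirds of the disinterested directors present (14 − 4 = 10). 2/3 of 10 = 6.67, rounded up to 7, so 7 affirmative votes are needed; 7 voted in favor. Satisfied.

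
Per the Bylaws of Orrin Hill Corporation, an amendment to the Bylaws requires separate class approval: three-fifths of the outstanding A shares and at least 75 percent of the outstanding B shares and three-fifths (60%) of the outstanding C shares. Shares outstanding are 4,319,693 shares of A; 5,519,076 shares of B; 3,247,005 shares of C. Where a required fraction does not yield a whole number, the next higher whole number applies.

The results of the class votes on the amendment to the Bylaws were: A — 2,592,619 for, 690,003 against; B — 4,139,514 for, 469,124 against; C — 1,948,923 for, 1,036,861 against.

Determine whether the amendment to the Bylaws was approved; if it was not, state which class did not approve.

A: 3/5 of 4319693 = 2591815.80, rounded up to 2591816; 2,591,816 required, 2,592,619 in favor — approved.
B: 3/4 of 5519076 = 4139307; 4,139,307 required, 4,139,514 in favor — approved.
C: 3/5 of 3247005 = 1948203; 1,948,203 required, 1,948,923 in favor — approved.

Approved — every class gave the required vote.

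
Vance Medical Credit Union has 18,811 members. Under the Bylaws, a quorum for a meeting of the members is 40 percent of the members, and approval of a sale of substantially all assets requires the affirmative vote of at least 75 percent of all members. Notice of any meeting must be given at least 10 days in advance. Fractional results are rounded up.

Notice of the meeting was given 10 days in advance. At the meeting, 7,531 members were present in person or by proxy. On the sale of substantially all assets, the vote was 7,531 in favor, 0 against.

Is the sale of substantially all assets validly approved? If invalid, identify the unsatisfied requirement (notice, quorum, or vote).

Notice: 10 days given; 10 required. Satisfied.
Quorum: 40% of 18,811 = 7,524.40, rounded up to 7,525; 7,531 present. Satisfied.
Vote: requires three-fourths of all members (18,811); 3/4 of 18811 = 14108.25, rounded up to 14109, so 14,109 needed; 7,531 in favor. Not satisfied.

Invalid — vote requirement not satisfied.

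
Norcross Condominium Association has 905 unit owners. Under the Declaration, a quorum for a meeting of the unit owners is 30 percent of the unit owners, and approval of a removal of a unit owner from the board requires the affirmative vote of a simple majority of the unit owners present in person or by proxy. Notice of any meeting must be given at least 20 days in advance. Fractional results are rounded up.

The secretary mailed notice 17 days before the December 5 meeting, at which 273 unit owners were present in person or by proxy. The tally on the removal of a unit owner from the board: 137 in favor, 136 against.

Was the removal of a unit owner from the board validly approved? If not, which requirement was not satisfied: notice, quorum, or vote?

Invalid — notice requirement not satisfied.

Notice: 17 days given; 20 required. Not satisfied.
Quorum: 30% of 905 = 271.50, rounded up to 272; 273 present. Satisfied.
Vote: requires a majority of those present (273); a majority of 273 is 137, so 137 needed; 137 in favor. Satisfied.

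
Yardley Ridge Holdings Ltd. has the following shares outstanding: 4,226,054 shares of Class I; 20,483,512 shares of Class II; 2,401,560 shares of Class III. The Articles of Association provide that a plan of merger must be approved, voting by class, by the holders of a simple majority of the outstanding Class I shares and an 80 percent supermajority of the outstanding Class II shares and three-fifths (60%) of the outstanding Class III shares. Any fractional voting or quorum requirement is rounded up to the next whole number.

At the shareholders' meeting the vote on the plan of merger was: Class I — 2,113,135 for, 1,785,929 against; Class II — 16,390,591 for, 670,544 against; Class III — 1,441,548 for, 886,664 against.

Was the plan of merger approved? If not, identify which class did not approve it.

Approved — every class gave the required vote.

Class I: a majority of 4226054 is 2113028; 2,113,028 required, 2,113,135 in favor — approved.
Class II: 4/5 of 20483512 = 16386809.60, rounded up to 16386810; 16,386,810 required, 16,390,591 in favor — approved.
Class III: 3/5 of 2401560 = 1440936; 1,440,936 required, 1,441,548 in favor — approved.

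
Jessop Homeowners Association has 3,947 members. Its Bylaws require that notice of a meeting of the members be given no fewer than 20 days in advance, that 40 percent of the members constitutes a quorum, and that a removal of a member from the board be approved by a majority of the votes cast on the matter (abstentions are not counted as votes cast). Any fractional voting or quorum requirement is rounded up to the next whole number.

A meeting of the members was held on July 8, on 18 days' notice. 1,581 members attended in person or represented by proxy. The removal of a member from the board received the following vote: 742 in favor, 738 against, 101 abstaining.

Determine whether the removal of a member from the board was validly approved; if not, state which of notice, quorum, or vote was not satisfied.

Notice: 18 days given; 20 required. Not satisfied.
Quorum: 40% of 3,947 = 1,578.80, rounded up to 1,579; 1,581 present. Satisfied.
Vote: requires a majority of the votes cast (1,581 − 101 abstaining = 1,480); a majority of 1480 is 741, so 741 needed; 742 in favor. Satisfied.

Invalid — notice requirement not satisfied.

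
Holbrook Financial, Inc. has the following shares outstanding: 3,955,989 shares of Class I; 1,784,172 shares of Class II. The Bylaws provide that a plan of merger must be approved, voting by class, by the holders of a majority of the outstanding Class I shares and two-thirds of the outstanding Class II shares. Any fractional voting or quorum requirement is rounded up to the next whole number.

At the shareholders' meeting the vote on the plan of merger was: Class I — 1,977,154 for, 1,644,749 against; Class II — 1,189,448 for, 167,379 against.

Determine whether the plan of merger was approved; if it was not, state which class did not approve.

Not approved — the Class I shares did not give the required vote.

Class I: a majority of 3955989 is 1977995; 1,977,995 required, 1,977,154 in favor — not approved.
Class II: 2/3 of 1784172 = 1189448; 1,189,448 required, 1,189,448 in favor — approved.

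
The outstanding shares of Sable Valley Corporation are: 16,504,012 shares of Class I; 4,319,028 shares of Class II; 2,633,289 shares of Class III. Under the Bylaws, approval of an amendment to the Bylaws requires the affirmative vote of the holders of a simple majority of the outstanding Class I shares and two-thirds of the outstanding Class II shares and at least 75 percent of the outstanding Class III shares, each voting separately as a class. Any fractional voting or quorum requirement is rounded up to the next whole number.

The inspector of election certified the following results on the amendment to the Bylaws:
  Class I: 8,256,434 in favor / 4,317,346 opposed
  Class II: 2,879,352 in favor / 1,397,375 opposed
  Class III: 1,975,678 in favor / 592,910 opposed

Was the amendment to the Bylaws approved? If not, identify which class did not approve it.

Class I: a majority of 16504012 is 8252007; 8,252,007 required, 8,256,434 in favor — approved.
Class II: 2/3 of 4319028 = 2879352; 2,879,352 required, 2,879,352 in favor — approved.
Class III: 3/4 of 2633289 = 1974966.75, rounded up to 1974967; 1,974,967 required, 1,975,678 in favor — approved.

Approved — every class gave the required vote.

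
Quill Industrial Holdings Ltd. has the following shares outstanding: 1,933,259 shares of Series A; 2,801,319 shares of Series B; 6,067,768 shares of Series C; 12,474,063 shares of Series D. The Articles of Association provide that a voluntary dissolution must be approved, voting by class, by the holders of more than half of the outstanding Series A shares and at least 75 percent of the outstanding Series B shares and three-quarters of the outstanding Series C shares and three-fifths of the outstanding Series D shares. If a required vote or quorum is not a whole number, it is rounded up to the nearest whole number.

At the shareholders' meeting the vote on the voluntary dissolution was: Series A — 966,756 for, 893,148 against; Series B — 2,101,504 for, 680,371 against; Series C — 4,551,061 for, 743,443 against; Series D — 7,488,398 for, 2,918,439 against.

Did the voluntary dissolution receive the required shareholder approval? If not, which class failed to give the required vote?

Series A: a majority of 1933259 is 966630; 966,630 required, 966,756 in favor — approved.
Series B: 3/4 of 2801319 = 2100989.25, rounded up to 2100990; 2,100,990 required, 2,101,504 in favor — approved.
Series C: 3/4 of 6067768 = 4550826; 4,550,826 required, 4,551,061 in favor — approved.
Series D: 3/5 of 12474063 = 7484437.80, rounded up to 7484438; 7,484,438 required, 7,488,398 in favor — approved.

Approved — every class gave the required vote.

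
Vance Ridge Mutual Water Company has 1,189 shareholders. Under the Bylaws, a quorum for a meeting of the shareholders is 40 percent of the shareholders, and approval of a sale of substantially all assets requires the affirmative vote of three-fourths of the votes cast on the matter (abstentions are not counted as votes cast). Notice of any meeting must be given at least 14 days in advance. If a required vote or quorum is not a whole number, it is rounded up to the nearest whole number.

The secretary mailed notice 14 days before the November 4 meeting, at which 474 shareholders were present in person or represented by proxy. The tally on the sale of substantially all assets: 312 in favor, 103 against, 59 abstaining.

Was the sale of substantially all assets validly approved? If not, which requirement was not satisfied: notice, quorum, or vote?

Notice: 14 days given; 14 required. Satisfied.
Quorum: 40% of 1,189 = 475.60, rounded up to 476; 474 present. Not satisfied.
Vote: requires three-fourths of the votes cast (474 − 59 abstaining = 415); 3/4 of 415 = 311.25, rounded up to 312, so 312 needed; 312 in favor. Satisfied.

Invalid — quorum requirement not satisfied.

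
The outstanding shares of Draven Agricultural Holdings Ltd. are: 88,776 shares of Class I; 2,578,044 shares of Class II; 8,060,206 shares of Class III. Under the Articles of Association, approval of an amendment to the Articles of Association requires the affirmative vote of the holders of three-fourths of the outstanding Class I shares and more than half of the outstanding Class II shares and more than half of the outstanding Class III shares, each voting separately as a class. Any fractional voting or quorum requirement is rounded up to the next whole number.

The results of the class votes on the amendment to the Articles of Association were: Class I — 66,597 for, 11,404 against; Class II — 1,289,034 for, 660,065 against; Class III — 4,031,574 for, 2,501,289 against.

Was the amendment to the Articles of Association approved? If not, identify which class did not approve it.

Class I: 3/4 of 88776 = 66582; 66,582 required, 66,597 in favor — approved.
Class II: a majority of 2578044 is 1289023; 1,289,023 required, 1,289,034 in favor — approved.
Class III: a majority of 8060206 is 4030104; 4,030,104 required, 4,031,574 in favor — approved.

Approved — every class gave the required vote.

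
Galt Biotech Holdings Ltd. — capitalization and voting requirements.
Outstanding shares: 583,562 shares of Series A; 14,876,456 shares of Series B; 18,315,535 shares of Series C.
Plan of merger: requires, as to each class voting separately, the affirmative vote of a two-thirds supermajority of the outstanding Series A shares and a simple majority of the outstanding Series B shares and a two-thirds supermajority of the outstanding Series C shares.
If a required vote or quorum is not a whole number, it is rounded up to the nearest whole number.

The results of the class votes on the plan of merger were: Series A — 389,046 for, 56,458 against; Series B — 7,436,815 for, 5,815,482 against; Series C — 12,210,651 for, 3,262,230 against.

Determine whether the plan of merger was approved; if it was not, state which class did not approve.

Not approved — the Series B shares did not give the required vote.

Series A: 2/3 of 583562 = 389041.33, rounded up to 389042; 389,042 required, 389,046 in favor — approved.
Series B: a majority of 14876456 is 7438229; 7,438,229 required, 7,436,815 in favor — not approved.
Series C: 2/3 of 18315535 = 12210356.67, rounded up to 12210357; 12,210,357 required, 12,210,651 in favor — approved.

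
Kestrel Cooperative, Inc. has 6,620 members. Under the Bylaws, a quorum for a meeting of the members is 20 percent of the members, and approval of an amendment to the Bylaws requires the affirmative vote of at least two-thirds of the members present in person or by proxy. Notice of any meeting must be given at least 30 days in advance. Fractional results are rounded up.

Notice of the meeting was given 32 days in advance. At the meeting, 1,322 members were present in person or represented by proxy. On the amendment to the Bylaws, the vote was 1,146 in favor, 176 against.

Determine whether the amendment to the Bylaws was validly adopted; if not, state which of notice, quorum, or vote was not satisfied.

Notice: 32 days given; 30 required. Satisfied.
Quorum: 20% of 6,620 = 1,324; 1,322 present. Not satisfied.
Vote: requires two-thirds of those present (1,322); 2/3 of 1322 = 881.33, rounded up to 882, so 882 needed; 1,146 in favor. Satisfied.

Invalid — quorum requirement not satisfied.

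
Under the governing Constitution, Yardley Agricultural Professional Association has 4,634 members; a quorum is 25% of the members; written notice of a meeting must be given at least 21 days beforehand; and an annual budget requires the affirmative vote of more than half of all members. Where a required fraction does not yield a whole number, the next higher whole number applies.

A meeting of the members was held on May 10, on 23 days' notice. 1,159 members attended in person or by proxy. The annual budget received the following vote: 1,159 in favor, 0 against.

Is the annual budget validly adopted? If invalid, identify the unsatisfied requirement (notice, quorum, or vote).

Notice: 23 days given; 21 required. Satisfied.
Quorum: 25% of 4,634 = 1,158.50, rounded up to 1,159; 1,159 present. Satisfied.
Vote: requires a majority of all members (4,634); a majority of 4634 is 2318, so 2,318 needed; 1,159 in favor. Not satisfied.

Invalid — vote requirement not satisfied.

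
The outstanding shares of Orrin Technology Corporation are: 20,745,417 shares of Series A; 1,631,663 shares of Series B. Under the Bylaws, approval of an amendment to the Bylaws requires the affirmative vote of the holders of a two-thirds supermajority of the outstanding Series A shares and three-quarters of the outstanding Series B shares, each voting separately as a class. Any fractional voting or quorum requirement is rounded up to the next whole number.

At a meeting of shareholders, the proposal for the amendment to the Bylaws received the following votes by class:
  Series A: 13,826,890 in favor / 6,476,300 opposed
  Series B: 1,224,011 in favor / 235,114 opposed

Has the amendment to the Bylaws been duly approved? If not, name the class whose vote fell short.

Series A: 2/3 of 20745417 = 13830278; 13,830,278 required, 13,826,890 in favor — not approved.
Series B: 3/4 of 1631663 = 1223747.25, rounded up to 1223748; 1,223,748 required, 1,224,011 in favor — approved.

Not approved — the Series A shares did not give the required vote.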